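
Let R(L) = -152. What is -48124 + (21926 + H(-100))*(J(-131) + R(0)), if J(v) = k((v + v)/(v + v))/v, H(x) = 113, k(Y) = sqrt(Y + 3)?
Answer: -445188890/131 ≈ -3.3984e+6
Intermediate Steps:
k(Y) = sqrt(3 + Y)
J(v) = 2/v (J(v) = sqrt(3 + (v + v)/(v + v))/v = sqrt(3 + (2*v)/((2*v)))/v = sqrt(3 + (2*v)*(1/(2*v)))/v = sqrt(3 + 1)/v = sqrt(4)/v = 2/v)
-48124 + (21926 + H(-100))*(J(-131) + R(0)) = -48124 + (21926 + 113)*(2/(-131) - 152) = -48124 + 22039*(2*(-1/131) - 152) = -48124 + 22039*(-2/131 - 152) = -48124 + 22039*(-19914/131) = -48124 - 438884646/131 = -445188890/131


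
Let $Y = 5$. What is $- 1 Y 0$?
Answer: $0$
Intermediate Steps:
$- 1 Y 0 = - 1 \cdot 5 \cdot 0 = - 5 \cdot 0 = \left(-1\right) 0 = 0$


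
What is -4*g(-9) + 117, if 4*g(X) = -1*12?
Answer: 129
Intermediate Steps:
g(X) = -3 (g(X) = (-1*12)/4 = (¼)*(-12) = -3)
-4*g(-9) + 117 = -4*(-3) + 117 = 12 + 117 = 129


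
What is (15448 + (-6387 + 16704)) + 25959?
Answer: 51724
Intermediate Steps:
(15448 + (-6387 + 16704)) + 25959 = (15448 + 10317) + 25959 = 25765 + 25959 = 51724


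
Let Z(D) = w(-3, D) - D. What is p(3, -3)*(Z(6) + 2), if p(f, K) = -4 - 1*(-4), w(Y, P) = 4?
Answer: 0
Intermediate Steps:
p(f, K) = 0 (p(f, K) = -4 + 4 = 0)
Z(D) = 4 - D
p(3, -3)*(Z(6) + 2) = 0*((4 - 1*6) + 2) = 0*((4 - 6) + 2) = 0*(-2 + 2) = 0*0 = 0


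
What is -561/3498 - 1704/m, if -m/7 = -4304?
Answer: -21650/99799 ≈ -0.21694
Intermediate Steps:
m = 30128 (m = -7*(-4304) = 30128)
-561/3498 - 1704/m = -561/3498 - 1704/30128 = -561*1/3498 - 1704*1/30128 = -17/106 - 213/3766 = -21650/99799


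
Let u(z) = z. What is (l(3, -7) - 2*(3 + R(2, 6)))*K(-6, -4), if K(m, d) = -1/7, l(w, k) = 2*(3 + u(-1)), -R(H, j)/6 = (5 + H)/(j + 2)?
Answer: -17/14 ≈ -1.2143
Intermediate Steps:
R(H, j) = -6*(5 + H)/(2 + j) (R(H, j) = -6*(5 + H)/(j + 2) = -6*(5 + H)/(2 + j))
l(w, k) = 4 (l(w, k) = 2*(3 - 1) = 2*2 = 4)
K(m, d) = -⅐ (K(m, d) = -1*⅐ = -⅐)
(l(3, -7) - 2*(3 + R(2, 6)))*K(-6, -4) = (4 - 2*(3 + 6*(-5 - 1*2)/(2 + 6)))*(-⅐) = (4 - 2*(3 + 6*(-5 - 2)/8))*(-⅐) = (4 - 2*(3 + 6*(⅛)*(-7)))*(-⅐) = (4 - 2*(3 - 21/4))*(-⅐) = (4 - 2*(-9/4))*(-⅐) = (4 + 9/2)*(-⅐) = (17/2)*(-⅐) = -17/14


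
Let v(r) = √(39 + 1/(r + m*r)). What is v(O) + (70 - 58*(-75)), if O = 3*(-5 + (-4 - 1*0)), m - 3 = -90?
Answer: 4420 + √23364222/774 ≈ 4426.2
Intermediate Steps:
m = -87 (m = 3 - 90 = -87)
O = -27 (O = 3*(-5 + (-4 + 0)) = 3*(-5 - 4) = 3*(-9) = -27)
v(r) = √(39 - 1/(86*r)) (v(r) = √(39 + 1/(r - 87*r)) = √(39 + 1/(-86*r)) = √(39 - 1/(86*r)))
v(O) + (70 - 58*(-75)) = √(288444 - 86/(-27))/86 + (70 - 58*(-75)) = √(288444 - 86*(-1/27))/86 + (70 + 4350) = √(288444 + 86/27)/86 + 4420 = √(7788074/27)/86 + 4420 = (√23364222/9)/86 + 4420 = √23364222/774 + 4420 = 4420 + √23364222/774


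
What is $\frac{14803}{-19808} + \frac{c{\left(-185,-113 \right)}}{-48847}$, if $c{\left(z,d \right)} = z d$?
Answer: $- \frac{1137168381}{967561376} \approx -1.1753$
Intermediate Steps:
$c{\left(z,d \right)} = d z$
$\frac{14803}{-19808} + \frac{c{\left(-185,-113 \right)}}{-48847} = \frac{14803}{-19808} + \frac{\left(-113\right) \left(-185\right)}{-48847} = 14803 \left(- \frac{1}{19808}\right) + 20905 \left(- \frac{1}{48847}\right) = - \frac{14803}{19808} - \frac{20905}{48847} = - \frac{1137168381}{967561376}$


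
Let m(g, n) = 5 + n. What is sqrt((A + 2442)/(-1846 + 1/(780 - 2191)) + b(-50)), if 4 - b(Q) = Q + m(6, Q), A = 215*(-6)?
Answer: 3*sqrt(74159053192483)/2604707 ≈ 9.9185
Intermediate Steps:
A = -1290
b(Q) = -1 - 2*Q (b(Q) = 4 - (Q + (5 + Q)) = 4 - (5 + 2*Q) = 4 + (-5 - 2*Q) = -1 - 2*Q)
sqrt((A + 2442)/(-1846 + 1/(780 - 2191)) + b(-50)) = sqrt((-1290 + 2442)/(-1846 + 1/(780 - 2191)) + (-1 - 2*(-50))) = sqrt(1152/(-1846 + 1/(-1411)) + (-1 + 100)) = sqrt(1152/(-1846 - 1/1411) + 99) = sqrt(1152/(-2604707/1411) + 99) = sqrt(1152*(-1411/2604707) + 99) = sqrt(-1625472/2604707 + 99) = sqrt(256240521/2604707) = 3*sqrt(74159053192483)/2604707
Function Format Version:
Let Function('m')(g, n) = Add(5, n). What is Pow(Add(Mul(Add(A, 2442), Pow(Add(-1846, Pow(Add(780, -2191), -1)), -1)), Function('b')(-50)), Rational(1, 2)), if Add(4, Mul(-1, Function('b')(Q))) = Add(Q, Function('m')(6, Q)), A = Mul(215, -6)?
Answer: Mul(Rational(3, 2604707), Pow(74159053192483, Rational(1, 2))) ≈ 9.9185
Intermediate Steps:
A = -1290
Function('b')(Q) = Add(-1, Mul(-2, Q)) (Function('b')(Q) = Add(4, Mul(-1, Add(Q, Add(5, Q)))) = Add(4, Mul(-1, Add(5, Mul(2, Q)))) = Add(4, Add(-5, Mul(-2, Q))) = Add(-1, Mul(-2, Q)))
Pow(Add(Mul(Add(A, 2442), Pow(Add(-1846, Pow(Add(780, -2191), -1)), -1)), Function('b')(-50)), Rational(1, 2)) = Pow(Add(Mul(Add(-1290, 2442), Pow(Add(-1846, Pow(Add(780, -2191), -1)), -1)), Add(-1, Mul(-2, -50))), Rational(1, 2)) = Pow(Add(Mul(1152, Pow(Add(-1846, Pow(-1411, -1)), -1)), Add(-1, 100)), Rational(1, 2)) = Pow(Add(Mul(1152, Pow(Add(-1846, Rational(-1, 1411)), -1)), 99), Rational(1, 2)) = Pow(Add(Mul(1152, Pow(Rational(-2604707, 1411), -1)), 99), Rational(1, 2)) = Pow(Add(Mul(1152, Rational(-1411, 2604707)), 99), Rational(1, 2)) = Pow(Add(Rational(-1625472, 2604707), 99), Rational(1, 2)) = Pow(Rational(256240521, 2604707), Rational(1, 2)) = Mul(Rational(3, 2604707), Pow(74159053192483, Rational(1, 2)))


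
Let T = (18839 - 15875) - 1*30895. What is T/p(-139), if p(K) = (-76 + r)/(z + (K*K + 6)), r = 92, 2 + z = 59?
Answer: -67676813/2 ≈ -3.3838e+7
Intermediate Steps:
z = 57 (z = -2 + 59 = 57)
p(K) = 16/(63 + K²) (p(K) = (-76 + 92)/(57 + (K*K + 6)) = 16/(57 + (K² + 6)) = 16/(57 + (6 + K²)) = 16/(63 + K²))
T = -27931 (T = 2964 - 30895 = -27931)
T/p(-139) = -27931/(16/(63 + (-139)²)) = -27931/(16/(63 + 19321)) = -27931/(16/19384) = -27931/(16*(1/19384)) = -27931/2/2423 = -27931*2423/2 = -67676813/2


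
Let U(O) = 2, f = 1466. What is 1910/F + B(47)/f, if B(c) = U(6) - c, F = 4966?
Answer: 6745/19058 ≈ 0.35392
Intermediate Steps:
B(c) = 2 - c
1910/F + B(47)/f = 1910/4966 + (2 - 1*47)/1466 = 1910*(1/4966) + (2 - 47)*(1/1466) = 5/13 - 45*1/1466 = 5/13 - 45/1466 = 6745/19058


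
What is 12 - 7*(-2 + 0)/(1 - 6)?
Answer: 46/5 ≈ 9.2000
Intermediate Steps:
12 - 7*(-2 + 0)/(1 - 6) = 12 - (-14)/(-5) = 12 - (-14)*(-1)/5 = 12 - 7*⅖ = 12 - 14/5 = 46/5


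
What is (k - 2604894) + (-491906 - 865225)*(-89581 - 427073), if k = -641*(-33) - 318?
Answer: 701164575615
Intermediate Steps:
k = 20835 (k = 21153 - 318 = 20835)
(k - 2604894) + (-491906 - 865225)*(-89581 - 427073) = (20835 - 2604894) + (-491906 - 865225)*(-89581 - 427073) = -2584059 - 1357131*(-516654) = -2584059 + 701167159674 = 701164575615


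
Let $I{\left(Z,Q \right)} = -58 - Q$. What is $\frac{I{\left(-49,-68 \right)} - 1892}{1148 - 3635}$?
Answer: $\frac{1882}{2487} \approx 0.75673$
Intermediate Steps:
$\frac{I{\left(-49,-68 \right)} - 1892}{1148 - 3635} = \frac{\left(-58 - -68\right) - 1892}{1148 - 3635} = \frac{\left(-58 + 68\right) - 1892}{-2487} = \left(10 - 1892\right) \left(- \frac{1}{2487}\right) = \left(-1882\right) \left(- \frac{1}{2487}\right) = \frac{1882}{2487}$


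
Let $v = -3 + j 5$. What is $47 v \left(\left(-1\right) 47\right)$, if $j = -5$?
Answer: $61852$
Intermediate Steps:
$v = -28$ ($v = -3 - 25 = -28$)
$47 v \left(\left(-1\right) 47\right) = 47 \left(-28\right) \left(\left(-1\right) 47\right) = \left(-1316\right) \left(-47\right) = 61852$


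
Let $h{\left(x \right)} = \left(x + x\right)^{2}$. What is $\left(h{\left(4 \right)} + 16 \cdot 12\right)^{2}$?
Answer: $65536$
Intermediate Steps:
$h{\left(x \right)} = 4 x^{2}$ ($h{\left(x \right)} = \left(2 x\right)^{2} = 4 x^{2}$)
$\left(h{\left(4 \right)} + 16 \cdot 12\right)^{2} = \left(4 \cdot 4^{2} + 16 \cdot 12\right)^{2} = \left(4 \cdot 16 + 192\right)^{2} = \left(64 + 192\right)^{2} = 256^{2} = 65536$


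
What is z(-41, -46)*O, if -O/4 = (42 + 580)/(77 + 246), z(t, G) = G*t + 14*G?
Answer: -3090096/323 ≈ -9566.9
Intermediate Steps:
z(t, G) = 14*G + G*t
O = -2488/323 (O = -4*(42 + 580)/(77 + 246) = -2488/323 ≈ -7.7028)
z(-41, -46)*O = -46*(14 - 41)*(-2488/323) = -46*(-27)*(-2488/323) = 1242*(-2488/323) = -3090096/323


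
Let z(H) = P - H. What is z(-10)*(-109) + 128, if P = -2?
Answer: -744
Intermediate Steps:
z(H) = -2 - H
z(-10)*(-109) + 128 = (-2 - 1*(-10))*(-109) + 128 = (-2 + 10)*(-109) + 128 = 8*(-109) + 128 = -872 + 128 = -744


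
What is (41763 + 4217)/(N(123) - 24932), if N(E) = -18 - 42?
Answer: -1045/568 ≈ -1.8398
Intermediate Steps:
N(E) = -60
(41763 + 4217)/(N(123) - 24932) = (41763 + 4217)/(-60 - 24932) = 45980/(-24992) = 45980*(-1/24992) = -1045/568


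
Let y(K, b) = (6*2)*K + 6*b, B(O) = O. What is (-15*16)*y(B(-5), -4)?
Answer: 20160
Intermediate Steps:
y(K, b) = 6*b + 12*K (y(K, b) = 12*K + 6*b = 6*b + 12*K)
(-15*16)*y(B(-5), -4) = (-15*16)*(6*(-4) + 12*(-5)) = -240*(-24 - 60) = -240*(-84) = 20160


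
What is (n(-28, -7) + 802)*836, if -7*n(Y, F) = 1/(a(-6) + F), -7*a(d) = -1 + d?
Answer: 14080330/21 ≈ 6.7049e+5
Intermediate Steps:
a(d) = 1/7 - d/7 (a(d) = -(-1 + d)/7 = 1/7 - d/7)
n(Y, F) = -1/(7*(1 + F)) (n(Y, F) = -1/(7*((1/7 - 1/7*(-6)) + F)) = -1/(7*((1/7 + 6/7) + F)) = -1/(7*(1 + F)))
(n(-28, -7) + 802)*836 = (-1/(7 + 7*(-7)) + 802)*836 = (-1/(7 - 49) + 802)*836 = (-1/(-42) + 802)*836 = (-1*(-1/42) + 802)*836 = (1/42 + 802)*836 = (33685/42)*836 = 14080330/21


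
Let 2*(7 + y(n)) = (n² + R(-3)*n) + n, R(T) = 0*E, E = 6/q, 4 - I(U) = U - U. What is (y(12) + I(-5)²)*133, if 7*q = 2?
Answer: 11571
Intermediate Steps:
q = 2/7 (q = (⅐)*2 = 2/7 ≈ 0.28571)
I(U) = 4 (I(U) = 4 - (U - U) = 4 - 1*0 = 4 + 0 = 4)
E = 21 (E = 6/(2/7) = 6*(7/2) = 21)
R(T) = 0 (R(T) = 0*21 = 0)
y(n) = -7 + n/2 + n²/2 (y(n) = -7 + ((n² + 0*n) + n)/2 = -7 + ((n² + 0) + n)/2 = -7 + (n² + n)/2 = -7 + (n + n²)/2 = -7 + (n/2 + n²/2) = -7 + n/2 + n²/2)
(y(12) + I(-5)²)*133 = ((-7 + (½)*12 + (½)*12²) + 4²)*133 = ((-7 + 6 + (½)*144) + 16)*133 = ((-7 + 6 + 72) + 16)*133 = (71 + 16)*133 = 87*133 = 11571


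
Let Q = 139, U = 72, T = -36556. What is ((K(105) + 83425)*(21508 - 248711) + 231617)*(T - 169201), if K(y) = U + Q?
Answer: 3909818894352687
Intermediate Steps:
K(y) = 211 (K(y) = 72 + 139 = 211)
((K(105) + 83425)*(21508 - 248711) + 231617)*(T - 169201) = ((211 + 83425)*(21508 - 248711) + 231617)*(-36556 - 169201) = (83636*(-227203) + 231617)*(-205757) = (-19002350108 + 231617)*(-205757) = -19002118491*(-205757) = 3909818894352687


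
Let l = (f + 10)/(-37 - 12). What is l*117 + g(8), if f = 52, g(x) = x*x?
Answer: -4118/49 ≈ -84.041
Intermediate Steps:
g(x) = x²
l = -62/49 (l = (52 + 10)/(-37 - 12) = 62/(-49) = 62*(-1/49) = -62/49 ≈ -1.2653)
l*117 + g(8) = -62/49*117 + 8² = -7254/49 + 64 = -4118/49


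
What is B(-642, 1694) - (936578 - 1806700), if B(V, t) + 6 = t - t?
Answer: 870116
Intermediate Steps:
B(V, t) = -6 (B(V, t) = -6 + (t - t) = -6 + 0 = -6)
B(-642, 1694) - (936578 - 1806700) = -6 - (936578 - 1806700) = -6 - 1*(-870122) = -6 + 870122 = 870116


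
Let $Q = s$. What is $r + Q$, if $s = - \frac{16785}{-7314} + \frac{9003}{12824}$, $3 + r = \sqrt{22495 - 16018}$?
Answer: $- \frac{47571}{15632456} + \sqrt{6477} \approx 80.477$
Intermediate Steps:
$r = -3 + \sqrt{6477}$ ($r = -3 + \sqrt{22495 - 16018} = -3 + \sqrt{6477} \approx 77.48$)
$s = \frac{46849797}{15632456}$ ($s = \left(-16785\right) \left(- \frac{1}{7314}\right) + 9003 \cdot \frac{1}{12824} = \frac{5595}{2438} + \frac{9003}{12824} = \frac{46849797}{15632456} \approx 2.997$)
$Q = \frac{46849797}{15632456} \approx 2.997$
$r + Q = \left(-3 + \sqrt{6477}\right) + \frac{46849797}{15632456} = - \frac{47571}{15632456} + \sqrt{6477}$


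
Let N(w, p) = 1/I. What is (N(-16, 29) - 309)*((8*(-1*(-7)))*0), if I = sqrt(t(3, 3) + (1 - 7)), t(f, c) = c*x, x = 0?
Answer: 0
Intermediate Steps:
t(f, c) = 0 (t(f, c) = c*0 = 0)
I = I*sqrt(6) (I = sqrt(0 + (1 - 7)) = sqrt(0 - 6) = sqrt(-6) = I*sqrt(6) ≈ 2.4495*I)
N(w, p) = -I*sqrt(6)/6 (N(w, p) = 1/(I*sqrt(6)) = -I*sqrt(6)/6)
(N(-16, 29) - 309)*((8*(-1*(-7)))*0) = (-I*sqrt(6)/6 - 309)*((8*(-1*(-7)))*0) = (-309 - I*sqrt(6)/6)*((8*7)*0) = (-309 - I*sqrt(6)/6)*(56*0) = (-309 - I*sqrt(6)/6)*0 = 0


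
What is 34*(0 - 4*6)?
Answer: -816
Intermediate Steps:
34*(0 - 4*6) = 34*(0 - 24) = 34*(-24) = -816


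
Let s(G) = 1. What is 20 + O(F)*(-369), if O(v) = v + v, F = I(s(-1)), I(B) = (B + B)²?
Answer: -2932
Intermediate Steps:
I(B) = 4*B² (I(B) = (2*B)² = 4*B²)
F = 4 (F = 4*1² = 4*1 = 4)
O(v) = 2*v
20 + O(F)*(-369) = 20 + (2*4)*(-369) = 20 + 8*(-369) = 20 - 2952 = -2932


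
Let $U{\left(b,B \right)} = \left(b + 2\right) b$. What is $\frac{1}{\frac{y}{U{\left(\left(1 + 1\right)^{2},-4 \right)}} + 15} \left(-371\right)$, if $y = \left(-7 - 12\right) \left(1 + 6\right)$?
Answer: $- \frac{8904}{227} \approx -39.225$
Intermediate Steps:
$y = -133$ ($y = \left(-19\right) 7 = -133$)
$U{\left(b,B \right)} = b \left(2 + b\right)$ ($U{\left(b,B \right)} = \left(2 + b\right) b = b \left(2 + b\right)$)
$\frac{1}{\frac{y}{U{\left(\left(1 + 1\right)^{2},-4 \right)}} + 15} \left(-371\right) = \frac{1}{- \frac{133}{\left(1 + 1\right)^{2} \left(2 + \left(1 + 1\right)^{2}\right)} + 15} \left(-371\right) = \frac{1}{- \frac{133}{2^{2} \left(2 + 2^{2}\right)} + 15} \left(-371\right) = \frac{1}{- \frac{133}{4 \left(2 + 4\right)} + 15} \left(-371\right) = \frac{1}{- \frac{133}{4 \cdot 6} + 15} \left(-371\right) = \frac{1}{- \frac{133}{24} + 15} \left(-371\right) = \frac{1}{\frac{227}{24}} \left(-371\right) = \frac{24}{227} \left(-371\right) = - \frac{8904}{227}$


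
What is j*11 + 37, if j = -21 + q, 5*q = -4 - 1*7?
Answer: -1091/5 ≈ -218.20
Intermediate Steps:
q = -11/5 (q = (-4 - 1*7)/5 = (-4 - 7)/5 = (1/5)*(-11) = -11/5 ≈ -2.2000)
j = -116/5 (j = -21 - 11/5 = -116/5 ≈ -23.200)
j*11 + 37 = -116/5*11 + 37 = -1276/5 + 37 = -1091/5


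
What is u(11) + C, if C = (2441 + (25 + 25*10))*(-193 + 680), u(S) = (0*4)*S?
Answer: 1322692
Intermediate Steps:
u(S) = 0 (u(S) = 0*S = 0)
C = 1322692 (C = (2441 + (25 + 250))*487 = (2441 + 275)*487 = 2716*487 = 1322692)
u(11) + C = 0 + 1322692 = 1322692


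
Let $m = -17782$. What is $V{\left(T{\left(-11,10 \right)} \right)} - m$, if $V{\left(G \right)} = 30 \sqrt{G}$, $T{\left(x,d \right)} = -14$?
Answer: $17782 + 30 i \sqrt{14} \approx 17782.0 + 112.25 i$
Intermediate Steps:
$V{\left(T{\left(-11,10 \right)} \right)} - m = 30 \sqrt{-14} - -17782 = 30 i \sqrt{14} + 17782 = 17782 + 30 i \sqrt{14}$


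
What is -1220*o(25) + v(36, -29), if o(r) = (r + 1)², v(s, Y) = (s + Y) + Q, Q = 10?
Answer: -824703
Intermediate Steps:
v(s, Y) = 10 + Y + s (v(s, Y) = (s + Y) + 10 = (Y + s) + 10 = 10 + Y + s)
o(r) = (1 + r)²
-1220*o(25) + v(36, -29) = -1220*(1 + 25)² + (10 - 29 + 36) = -1220*26² + 17 = -1220*676 + 17 = -824720 + 17 = -824703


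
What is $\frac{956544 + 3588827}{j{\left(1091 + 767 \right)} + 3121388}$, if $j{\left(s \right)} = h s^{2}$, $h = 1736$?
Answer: $\frac{4545371}{5996078092} \approx 0.00075806$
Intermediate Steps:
$j{\left(s \right)} = 1736 s^{2}$
$\frac{956544 + 3588827}{j{\left(1091 + 767 \right)} + 3121388} = \frac{956544 + 3588827}{1736 \left(1091 + 767\right)^{2} + 3121388} = \frac{4545371}{1736 \cdot 1858^{2} + 3121388} = \frac{4545371}{1736 \cdot 3452164 + 3121388} = \frac{4545371}{5992956704 + 3121388} = \frac{4545371}{5996078092}$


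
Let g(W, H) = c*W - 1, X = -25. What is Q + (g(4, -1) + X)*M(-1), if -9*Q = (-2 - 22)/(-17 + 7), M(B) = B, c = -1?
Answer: 446/15 ≈ 29.733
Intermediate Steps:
g(W, H) = -1 - W (g(W, H) = -W - 1 = -1 - W)
Q = -4/15 (Q = -(-2 - 22)/(9*(-17 + 7)) = -(-8)/(3*(-10)) = -(-8)*(-1)/(3*10) = -1/9*12/5 = -4/15 ≈ -0.26667)
Q + (g(4, -1) + X)*M(-1) = -4/15 + ((-1 - 1*4) - 25)*(-1) = -4/15 + ((-1 - 4) - 25)*(-1) = -4/15 + (-5 - 25)*(-1) = -4/15 - 30*(-1) = -4/15 + 30 = 446/15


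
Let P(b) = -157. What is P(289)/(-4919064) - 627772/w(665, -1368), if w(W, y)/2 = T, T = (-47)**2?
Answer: -1544024975891/10866212376 ≈ -142.09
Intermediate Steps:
T = 2209
w(W, y) = 4418 (w(W, y) = 2*2209 = 4418)
P(289)/(-4919064) - 627772/w(665, -1368) = -157/(-4919064) - 627772/4418 = -157*(-1/4919064) - 627772*1/4418 = 157/4919064 - 313886/2209 = -1544024975891/10866212376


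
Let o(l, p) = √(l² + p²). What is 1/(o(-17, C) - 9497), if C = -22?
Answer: -9497/90192236 - √773/90192236 ≈ -0.00010561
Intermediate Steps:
1/(o(-17, C) - 9497) = 1/(√((-17)² + (-22)²) - 9497) = 1/(√(289 + 484) - 9497) = 1/(√773 - 9497) = 1/(-9497 + √773)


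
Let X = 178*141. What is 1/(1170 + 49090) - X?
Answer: -1261425479/50260 ≈ -25098.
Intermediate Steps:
X = 25098
1/(1170 + 49090) - X = 1/(1170 + 49090) - 1*25098 = 1/50260 - 25098 = -1261425479/50260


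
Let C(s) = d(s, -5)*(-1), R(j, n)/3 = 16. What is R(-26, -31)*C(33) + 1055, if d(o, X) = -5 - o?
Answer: 2879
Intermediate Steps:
R(j, n) = 48 (R(j, n) = 3*16 = 48)
C(s) = 5 + s (C(s) = (-5 - s)*(-1) = 5 + s)
R(-26, -31)*C(33) + 1055 = 48*(5 + 33) + 1055 = 48*38 + 1055 = 1824 + 1055 = 2879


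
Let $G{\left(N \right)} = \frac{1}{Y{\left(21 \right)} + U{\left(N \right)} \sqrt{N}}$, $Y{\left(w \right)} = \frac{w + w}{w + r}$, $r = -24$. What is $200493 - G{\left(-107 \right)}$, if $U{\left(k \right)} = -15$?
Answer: $\frac{- 2806903 i + 3007395 \sqrt{107}}{- 14 i + 15 \sqrt{107}} \approx 2.0049 \cdot 10^{5} - 0.0063934 i$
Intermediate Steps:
$Y{\left(w \right)} = \frac{2 w}{-24 + w}$ ($Y{\left(w \right)} = \frac{w + w}{w - 24} = \frac{2 w}{-24 + w}$)
$G{\left(N \right)} = \frac{1}{-14 - 15 \sqrt{N}}$ ($G{\left(N \right)} = \frac{1}{2 \cdot 21 \frac{1}{-24 + 21} - 15 \sqrt{N}} = \frac{1}{2 \cdot 21 \frac{1}{-3} - 15 \sqrt{N}} = \frac{1}{2 \cdot 21 \left(- \frac{1}{3}\right) - 15 \sqrt{N}} = \frac{1}{-14 - 15 \sqrt{N}}$)
$200493 - G{\left(-107 \right)} = 200493 - \frac{1}{-14 - 15 \sqrt{-107}} = 200493 - \frac{1}{-14 - 15 i \sqrt{107}}$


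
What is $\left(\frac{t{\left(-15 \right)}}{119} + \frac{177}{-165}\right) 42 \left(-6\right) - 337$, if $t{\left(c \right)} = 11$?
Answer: $- \frac{84119}{935} \approx -89.967$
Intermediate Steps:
$\left(\frac{t{\left(-15 \right)}}{119} + \frac{177}{-165}\right) 42 \left(-6\right) - 337 = \left(\frac{11}{119} + \frac{177}{-165}\right) 42 \left(-6\right) - 337 = \left(11 \cdot \frac{1}{119} + 177 \left(- \frac{1}{165}\right)\right) \left(-252\right) - 337 = \left(\frac{11}{119} - \frac{59}{55}\right) \left(-252\right) - 337 = \left(- \frac{6416}{6545}\right) \left(-252\right) - 337 = \frac{230976}{935} - 337 = - \frac{84119}{935}$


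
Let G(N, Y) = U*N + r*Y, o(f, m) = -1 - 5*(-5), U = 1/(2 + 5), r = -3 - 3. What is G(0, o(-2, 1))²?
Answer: 20736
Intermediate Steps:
r = -6
U = ⅐ (U = 1/7 = ⅐ ≈ 0.14286)
o(f, m) = 24 (o(f, m) = -1 + 25 = 24)
G(N, Y) = -6*Y + N/7 (G(N, Y) = N/7 - 6*Y = -6*Y + N/7)
G(0, o(-2, 1))² = (-6*24 + (⅐)*0)² = (-144 + 0)² = (-144)² = 20736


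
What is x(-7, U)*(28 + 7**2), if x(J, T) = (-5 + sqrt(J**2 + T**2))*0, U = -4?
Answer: 0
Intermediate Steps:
x(J, T) = 0
x(-7, U)*(28 + 7**2) = 0*(28 + 7**2) = 0*(28 + 49) = 0*77 = 0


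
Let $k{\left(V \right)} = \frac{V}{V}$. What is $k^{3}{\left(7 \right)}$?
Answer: $1$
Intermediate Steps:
$k{\left(V \right)} = 1$
$k^{3}{\left(7 \right)} = 1^{3} = 1$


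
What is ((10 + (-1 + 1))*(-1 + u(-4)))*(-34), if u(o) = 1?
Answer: 0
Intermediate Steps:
((10 + (-1 + 1))*(-1 + u(-4)))*(-34) = ((10 + (-1 + 1))*(-1 + 1))*(-34) = ((10 + 0)*0)*(-34) = (10*0)*(-34) = 0*(-34) = 0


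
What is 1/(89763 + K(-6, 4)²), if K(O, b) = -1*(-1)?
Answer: 1/89764 ≈ 1.1140e-5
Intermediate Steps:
K(O, b) = 1
1/(89763 + K(-6, 4)²) = 1/(89763 + 1²) = 1/(89763 + 1) = 1/89764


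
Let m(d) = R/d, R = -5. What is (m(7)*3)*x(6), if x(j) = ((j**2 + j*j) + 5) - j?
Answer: -1065/7 ≈ -152.14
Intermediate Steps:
x(j) = 5 - j + 2*j**2 (x(j) = ((j**2 + j**2) + 5) - j = (2*j**2 + 5) - j = (5 + 2*j**2) - j = 5 - j + 2*j**2)
m(d) = -5/d
(m(7)*3)*x(6) = (-5/7*3)*(5 - 1*6 + 2*6**2) = (-5*1/7*3)*(5 - 6 + 2*36) = (-5/7*3)*(5 - 6 + 72) = -15/7*71 = -1065/7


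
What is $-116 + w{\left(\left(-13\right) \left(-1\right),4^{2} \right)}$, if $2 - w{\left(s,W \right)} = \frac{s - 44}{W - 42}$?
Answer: $- \frac{2995}{26} \approx -115.19$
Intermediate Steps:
$w{\left(s,W \right)} = 2 - \frac{-44 + s}{-42 + W}$ ($w{\left(s,W \right)} = 2 - \frac{s - 44}{W - 42} = 2 - \frac{-44 + s}{-42 + W}$)
$-116 + w{\left(\left(-13\right) \left(-1\right),4^{2} \right)} = -116 + \frac{-40 - \left(-13\right) \left(-1\right) + 2 \cdot 4^{2}}{-42 + 4^{2}} = -116 + \frac{-40 - 13 + 2 \cdot 16}{-42 + 16} = -116 + \frac{-40 - 13 + 32}{-26} = -116 - - \frac{21}{26} = -116 + \frac{21}{26} = - \frac{2995}{26}$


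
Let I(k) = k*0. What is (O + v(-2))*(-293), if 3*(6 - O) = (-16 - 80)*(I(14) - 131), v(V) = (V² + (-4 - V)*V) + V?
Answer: 1224740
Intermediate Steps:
v(V) = V + V² + V*(-4 - V) (v(V) = (V² + V*(-4 - V)) + V = V + V² + V*(-4 - V))
I(k) = 0
O = -4186 (O = 6 - (-16 - 80)*(0 - 131)/3 = 6 - (-32)*(-131) = 6 - ⅓*12576 = 6 - 4192 = -4186)
(O + v(-2))*(-293) = (-4186 - 3*(-2))*(-293) = (-4186 + 6)*(-293) = -4180*(-293) = 1224740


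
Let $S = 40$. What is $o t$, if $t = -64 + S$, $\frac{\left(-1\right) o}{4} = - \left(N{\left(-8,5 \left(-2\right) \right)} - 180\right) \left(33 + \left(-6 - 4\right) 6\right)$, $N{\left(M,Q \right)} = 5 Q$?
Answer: $-596160$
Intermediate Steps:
$o = 24840$ ($o = - 4 \left(- \left(5 \cdot 5 \left(-2\right) - 180\right) \left(33 + \left(-6 - 4\right) 6\right)\right) = - 4 \left(- \left(5 \left(-10\right) - 180\right) \left(33 - 60\right)\right) = - 4 \left(- \left(-50 - 180\right) \left(33 - 60\right)\right) = - 4 \left(- \left(-230\right) \left(-27\right)\right) = - 4 \left(\left(-1\right) 6210\right) = \left(-4\right) \left(-6210\right) = 24840$)
$t = -24$ ($t = -64 + 40 = -24$)
$o t = 24840 \left(-24\right) = -596160$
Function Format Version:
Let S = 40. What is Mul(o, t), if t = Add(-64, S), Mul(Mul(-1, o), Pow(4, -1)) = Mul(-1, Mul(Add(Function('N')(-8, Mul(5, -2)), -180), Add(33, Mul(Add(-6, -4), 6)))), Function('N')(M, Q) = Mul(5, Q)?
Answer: -596160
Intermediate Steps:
o = 24840 (o = Mul(-4, Mul(-1, Mul(Add(Mul(5, Mul(5, -2)), -180), Add(33, Mul(Add(-6, -4), 6))))) = Mul(-4, Mul(-1, Mul(Add(Mul(5, -10), -180), Add(33, Mul(-10, 6))))) = Mul(-4, Mul(-1, Mul(Add(-50, -180), Add(33, -60)))) = Mul(-4, Mul(-1, Mul(-230, -27))) = Mul(-4, Mul(-1, 6210)) = Mul(-4, -6210) = 24840)
t = -24 (t = Add(-64, 40) = -24)
Mul(o, t) = Mul(24840, -24) = -596160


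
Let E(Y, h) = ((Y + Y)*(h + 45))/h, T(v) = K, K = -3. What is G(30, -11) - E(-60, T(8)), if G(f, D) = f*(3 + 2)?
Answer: -1530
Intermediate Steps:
G(f, D) = 5*f (G(f, D) = f*5 = 5*f)
T(v) = -3
E(Y, h) = 2*Y*(45 + h)/h (E(Y, h) = ((2*Y)*(45 + h))/h = (2*Y*(45 + h))/h = 2*Y*(45 + h)/h)
G(30, -11) - E(-60, T(8)) = 5*30 - 2*(-60)*(45 - 3)/(-3) = 150 - 2*(-60)*(-1)*42/3 = 150 - 1*1680 = 150 - 1680 = -1530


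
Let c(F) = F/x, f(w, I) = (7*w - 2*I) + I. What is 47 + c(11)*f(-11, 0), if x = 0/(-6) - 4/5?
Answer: 4423/4 ≈ 1105.8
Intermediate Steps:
x = -⅘ (x = 0*(-⅙) - 4*⅕ = 0 - ⅘ = -⅘ ≈ -0.80000)
f(w, I) = -I + 7*w (f(w, I) = (-2*I + 7*w) + I = -I + 7*w)
c(F) = -5*F/4 (c(F) = F/(-⅘) = F*(-5/4) = -5*F/4)
47 + c(11)*f(-11, 0) = 47 + (-5/4*11)*(-1*0 + 7*(-11)) = 47 - 55*(0 - 77)/4 = 47 - 55/4*(-77) = 47 + 4235/4 = 4423/4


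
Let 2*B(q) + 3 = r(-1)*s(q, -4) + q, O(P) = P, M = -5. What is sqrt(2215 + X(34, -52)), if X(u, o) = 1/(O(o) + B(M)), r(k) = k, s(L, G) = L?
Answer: sqrt(25359321)/107 ≈ 47.064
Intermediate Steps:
B(q) = -3/2 (B(q) = -3/2 + (-q + q)/2 = -3/2 + (1/2)*0 = -3/2 + 0 = -3/2)
X(u, o) = 1/(-3/2 + o) (X(u, o) = 1/(o - 3/2) = 1/(-3/2 + o))
sqrt(2215 + X(34, -52)) = sqrt(2215 + 2/(-3 + 2*(-52))) = sqrt(2215 + 2/(-3 - 104)) = sqrt(2215 + 2/(-107)) = sqrt(2215 + 2*(-1/107)) = sqrt(2215 - 2/107) = sqrt(237003/107) = sqrt(25359321)/107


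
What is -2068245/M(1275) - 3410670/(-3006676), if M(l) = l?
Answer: -207139799979/127783730 ≈ -1621.0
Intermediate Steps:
-2068245/M(1275) - 3410670/(-3006676) = -2068245/1275 - 3410670/(-3006676) = -2068245*1/1275 - 3410670*(-1/3006676) = -137883/85 + 1705335/1503338 = -207139799979/127783730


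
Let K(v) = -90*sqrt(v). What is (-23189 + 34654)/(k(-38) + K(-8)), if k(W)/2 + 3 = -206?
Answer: -2396185/119762 + 515925*I*sqrt(2)/59881 ≈ -20.008 + 12.185*I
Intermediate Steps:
k(W) = -418 (k(W) = -6 + 2*(-206) = -6 - 412 = -418)
(-23189 + 34654)/(k(-38) + K(-8)) = (-23189 + 34654)/(-418 - 180*I*sqrt(2)) = 11465/(-418 - 180*I*sqrt(2))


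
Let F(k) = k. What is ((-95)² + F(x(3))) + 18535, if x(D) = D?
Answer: 27563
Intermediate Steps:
((-95)² + F(x(3))) + 18535 = ((-95)² + 3) + 18535 = (9025 + 3) + 18535 = 9028 + 18535 = 27563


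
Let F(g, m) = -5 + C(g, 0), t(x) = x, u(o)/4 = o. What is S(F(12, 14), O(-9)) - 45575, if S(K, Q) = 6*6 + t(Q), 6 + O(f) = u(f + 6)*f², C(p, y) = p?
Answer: -46517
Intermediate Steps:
u(o) = 4*o
O(f) = -6 + f²*(24 + 4*f) (O(f) = -6 + (4*(f + 6))*f² = -6 + (4*(6 + f))*f² = -6 + (24 + 4*f)*f² = -6 + f²*(24 + 4*f))
F(g, m) = -5 + g
S(K, Q) = 36 + Q (S(K, Q) = 6*6 + Q = 36 + Q)
S(F(12, 14), O(-9)) - 45575 = (36 + (-6 + 4*(-9)²*(6 - 9))) - 45575 = (36 + (-6 + 4*81*(-3))) - 45575 = (36 + (-6 - 972)) - 45575 = (36 - 978) - 45575 = -942 - 45575 = -46517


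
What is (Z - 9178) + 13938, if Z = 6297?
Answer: 11057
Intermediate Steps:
(Z - 9178) + 13938 = (6297 - 9178) + 13938 = -2881 + 13938 = 11057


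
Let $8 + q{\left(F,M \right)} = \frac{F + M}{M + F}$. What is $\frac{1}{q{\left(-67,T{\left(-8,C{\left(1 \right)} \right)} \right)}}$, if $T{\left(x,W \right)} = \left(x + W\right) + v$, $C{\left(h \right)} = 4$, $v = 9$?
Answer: $- \frac{1}{7} \approx -0.14286$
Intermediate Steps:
$T{\left(x,W \right)} = 9 + W + x$ ($T{\left(x,W \right)} = \left(x + W\right) + 9 = \left(W + x\right) + 9 = 9 + W + x$)
$q{\left(F,M \right)} = -7$ ($q{\left(F,M \right)} = -8 + \frac{F + M}{M + F} = -8 + \frac{F + M}{F + M} = -8 + 1 = -7$)
$\frac{1}{q{\left(-67,T{\left(-8,C{\left(1 \right)} \right)} \right)}} = \frac{1}{-7} = - \frac{1}{7}$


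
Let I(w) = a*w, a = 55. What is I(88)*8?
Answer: 38720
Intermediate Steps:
I(w) = 55*w
I(88)*8 = (55*88)*8 = 4840*8 = 38720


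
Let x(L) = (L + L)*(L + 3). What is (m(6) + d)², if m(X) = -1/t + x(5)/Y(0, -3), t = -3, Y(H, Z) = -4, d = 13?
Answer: 400/9 ≈ 44.444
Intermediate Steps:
x(L) = 2*L*(3 + L) (x(L) = (2*L)*(3 + L) = 2*L*(3 + L))
m(X) = -59/3 (m(X) = -1/(-3) + (2*5*(3 + 5))/(-4) = -1*(-⅓) + (2*5*8)*(-¼) = ⅓ + 80*(-¼) = ⅓ - 20 = -59/3)
(m(6) + d)² = (-59/3 + 13)² = (-20/3)² = 400/9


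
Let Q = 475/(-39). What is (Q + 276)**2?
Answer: 105863521/1521 ≈ 69601.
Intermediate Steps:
Q = -475/39 (Q = 475*(-1/39) = -475/39 ≈ -12.179)
(Q + 276)**2 = (-475/39 + 276)**2 = (10289/39)**2 = 105863521/1521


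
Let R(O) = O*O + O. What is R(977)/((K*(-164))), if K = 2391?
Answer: -159251/65354 ≈ -2.4367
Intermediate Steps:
R(O) = O + O² (R(O) = O² + O = O + O²)
R(977)/((K*(-164))) = (977*(1 + 977))/((2391*(-164))) = (977*978)/(-392124) = 955506*(-1/392124) = -159251/65354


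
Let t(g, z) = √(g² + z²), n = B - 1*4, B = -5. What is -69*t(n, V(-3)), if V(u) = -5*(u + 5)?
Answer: -69*√181 ≈ -928.30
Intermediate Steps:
V(u) = -25 - 5*u (V(u) = -5*(5 + u) = -25 - 5*u)
n = -9 (n = -5 - 1*4 = -5 - 4 = -9)
-69*t(n, V(-3)) = -69*√((-9)² + (-25 - 5*(-3))²) = -69*√(81 + (-25 + 15)²) = -69*√(81 + (-10)²) = -69*√(81 + 100) = -69*√181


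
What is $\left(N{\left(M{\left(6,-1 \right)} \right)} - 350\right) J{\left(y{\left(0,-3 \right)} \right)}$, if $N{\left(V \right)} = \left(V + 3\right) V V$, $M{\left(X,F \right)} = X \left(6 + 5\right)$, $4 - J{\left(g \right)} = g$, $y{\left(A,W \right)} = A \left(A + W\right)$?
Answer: $1200856$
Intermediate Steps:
$J{\left(g \right)} = 4 - g$
$M{\left(X,F \right)} = 11 X$ ($M{\left(X,F \right)} = X 11 = 11 X$)
$N{\left(V \right)} = V^{2} \left(3 + V\right)$ ($N{\left(V \right)} = \left(3 + V\right) V^{2} = V^{2} \left(3 + V\right)$)
$\left(N{\left(M{\left(6,-1 \right)} \right)} - 350\right) J{\left(y{\left(0,-3 \right)} \right)} = \left(\left(11 \cdot 6\right)^{2} \left(3 + 11 \cdot 6\right) - 350\right) \left(4 - 0 \left(0 - 3\right)\right) = \left(66^{2} \left(3 + 66\right) - 350\right) \left(4 - 0 \left(-3\right)\right) = \left(4356 \cdot 69 - 350\right) \left(4 - 0\right) = \left(300564 - 350\right) \left(4 + 0\right) = 300214 \cdot 4 = 1200856$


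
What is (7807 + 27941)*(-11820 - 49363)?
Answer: -2187169884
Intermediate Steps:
(7807 + 27941)*(-11820 - 49363) = 35748*(-61183) = -2187169884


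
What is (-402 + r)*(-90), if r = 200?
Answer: 18180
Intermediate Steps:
(-402 + r)*(-90) = (-402 + 200)*(-90) = -202*(-90) = 18180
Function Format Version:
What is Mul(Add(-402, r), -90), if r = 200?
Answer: 18180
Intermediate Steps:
Mul(Add(-402, r), -90) = Mul(Add(-402, 200), -90) = Mul(-202, -90) = 18180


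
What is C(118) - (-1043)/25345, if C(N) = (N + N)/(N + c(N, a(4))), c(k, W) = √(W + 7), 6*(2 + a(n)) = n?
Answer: 432194629/211656095 - 236*√51/41755 ≈ 2.0016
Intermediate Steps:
a(n) = -2 + n/6
c(k, W) = √(7 + W)
C(N) = 2*N/(N + √51/3) (C(N) = (N + N)/(N + √(7 + (-2 + (⅙)*4))) = (2*N)/(N + √(7 + (-2 + ⅔))) = (2*N)/(N + √(7 - 4/3)) = (2*N)/(N + √(17/3)) = (2*N)/(N + √51/3) = 2*N/(N + √51/3))
C(118) - (-1043)/25345 = 6*118/(√51 + 3*118) - (-1043)/25345 = 6*118/(√51 + 354) - (-1043)/25345 = 6*118/(354 + √51) - 1*(-1043/25345) = 708/(354 + √51) + 1043/25345 = 1043/25345 + 708/(354 + √51)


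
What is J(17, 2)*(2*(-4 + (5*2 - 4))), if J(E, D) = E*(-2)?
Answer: -136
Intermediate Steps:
J(E, D) = -2*E
J(17, 2)*(2*(-4 + (5*2 - 4))) = (-2*17)*(2*(-4 + (5*2 - 4))) = -68*(-4 + (10 - 4)) = -68*(-4 + 6) = -68*2 = -34*4 = -136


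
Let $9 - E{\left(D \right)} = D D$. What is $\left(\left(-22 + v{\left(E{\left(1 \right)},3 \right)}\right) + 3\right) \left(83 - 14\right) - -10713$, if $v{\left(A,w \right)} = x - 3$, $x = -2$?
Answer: $9057$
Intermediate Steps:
$E{\left(D \right)} = 9 - D^{2}$ ($E{\left(D \right)} = 9 - D D = 9 - D^{2}$)
$v{\left(A,w \right)} = -5$ ($v{\left(A,w \right)} = -2 - 3 = -5$)
$\left(\left(-22 + v{\left(E{\left(1 \right)},3 \right)}\right) + 3\right) \left(83 - 14\right) - -10713 = \left(\left(-22 - 5\right) + 3\right) \left(83 - 14\right) - -10713 = \left(-27 + 3\right) 69 + 10713 = \left(-24\right) 69 + 10713 = -1656 + 10713 = 9057$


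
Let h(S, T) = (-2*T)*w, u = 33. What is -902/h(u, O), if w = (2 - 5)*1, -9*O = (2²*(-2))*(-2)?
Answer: 1353/16 ≈ 84.563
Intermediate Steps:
O = -16/9 (O = -2²*(-2)*(-2)/9 = -4*(-2)*(-2)/9 = -(-8)*(-2)/9 = -⅑*16 = -16/9 ≈ -1.7778)
w = -3 (w = -3*1 = -3)
h(S, T) = 6*T (h(S, T) = -2*T*(-3) = 6*T)
-902/h(u, O) = -902/(6*(-16/9)) = -902/(-32/3) = -902*(-3/32) = 1353/16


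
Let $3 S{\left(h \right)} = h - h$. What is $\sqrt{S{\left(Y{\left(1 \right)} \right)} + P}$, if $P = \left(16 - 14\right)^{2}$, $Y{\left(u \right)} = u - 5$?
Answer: $2$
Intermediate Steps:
$Y{\left(u \right)} = -5 + u$ ($Y{\left(u \right)} = u - 5 = -5 + u$)
$S{\left(h \right)} = 0$ ($S{\left(h \right)} = \frac{h - h}{3} = \frac{1}{3} \cdot 0 = 0$)
$P = 4$ ($P = 2^{2} = 4$)
$\sqrt{S{\left(Y{\left(1 \right)} \right)} + P} = \sqrt{0 + 4} = \sqrt{4} = 2$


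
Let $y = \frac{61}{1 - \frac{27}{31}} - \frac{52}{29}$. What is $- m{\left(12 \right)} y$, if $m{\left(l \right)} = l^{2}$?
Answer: $- \frac{1966716}{29} \approx -67818.0$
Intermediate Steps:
$y = \frac{54631}{116}$ ($y = \frac{61}{1 - \frac{27}{31}} - \frac{52}{29} = \frac{61}{\frac{4}{31}} - \frac{52}{29} = 61 \cdot \frac{31}{4} - \frac{52}{29} = \frac{1891}{4} - \frac{52}{29} = \frac{54631}{116} \approx 470.96$)
$- m{\left(12 \right)} y = - \frac{12^{2} \cdot 54631}{116} = - \frac{144 \cdot 54631}{116} = \left(-1\right) \frac{1966716}{29} = - \frac{1966716}{29}$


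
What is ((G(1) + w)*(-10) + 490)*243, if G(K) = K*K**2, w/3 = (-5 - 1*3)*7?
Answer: 524880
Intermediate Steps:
w = -168 (w = 3*((-5 - 1*3)*7) = 3*((-5 - 3)*7) = 3*(-8*7) = 3*(-56) = -168)
G(K) = K**3
((G(1) + w)*(-10) + 490)*243 = ((1**3 - 168)*(-10) + 490)*243 = ((1 - 168)*(-10) + 490)*243 = (-167*(-10) + 490)*243 = (1670 + 490)*243 = 2160*243 = 524880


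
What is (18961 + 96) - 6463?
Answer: 12594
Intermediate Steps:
(18961 + 96) - 6463 = 19057 - 6463 = 12594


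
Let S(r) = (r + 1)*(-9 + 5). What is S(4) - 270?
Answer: -290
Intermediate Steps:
S(r) = -4 - 4*r (S(r) = (1 + r)*(-4) = -4 - 4*r)
S(4) - 270 = (-4 - 4*4) - 270 = (-4 - 16) - 270 = -20 - 270 = -290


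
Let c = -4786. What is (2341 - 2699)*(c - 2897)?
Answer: 2750514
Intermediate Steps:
(2341 - 2699)*(c - 2897) = (2341 - 2699)*(-4786 - 2897) = -358*(-7683) = 2750514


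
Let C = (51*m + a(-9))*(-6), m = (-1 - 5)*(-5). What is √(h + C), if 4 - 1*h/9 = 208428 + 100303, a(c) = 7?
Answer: I*√2787765 ≈ 1669.7*I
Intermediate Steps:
m = 30 (m = -6*(-5) = 30)
C = -9222 (C = (51*30 + 7)*(-6) = (1530 + 7)*(-6) = 1537*(-6) = -9222)
h = -2778543 (h = 36 - 9*(208428 + 100303) = 36 - 9*308731 = 36 - 2778579 = -2778543)
√(h + C) = √(-2778543 - 9222) = √(-2787765) = I*√2787765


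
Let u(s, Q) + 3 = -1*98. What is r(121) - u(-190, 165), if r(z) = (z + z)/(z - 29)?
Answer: 4767/46 ≈ 103.63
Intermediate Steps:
r(z) = 2*z/(-29 + z) (r(z) = (2*z)/(-29 + z) = 2*z/(-29 + z))
u(s, Q) = -101 (u(s, Q) = -3 - 1*98 = -3 - 98 = -101)
r(121) - u(-190, 165) = 2*121/(-29 + 121) - 1*(-101) = 2*121/92 + 101 = 2*121*(1/92) + 101 = 121/46 + 101 = 4767/46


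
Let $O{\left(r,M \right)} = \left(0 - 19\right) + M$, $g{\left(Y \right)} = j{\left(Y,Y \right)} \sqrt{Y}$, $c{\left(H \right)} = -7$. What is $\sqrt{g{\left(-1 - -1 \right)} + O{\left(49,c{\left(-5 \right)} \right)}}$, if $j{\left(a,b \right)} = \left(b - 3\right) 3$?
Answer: $i \sqrt{26} \approx 5.099 i$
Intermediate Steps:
$j{\left(a,b \right)} = -9 + 3 b$ ($j{\left(a,b \right)} = \left(-3 + b\right) 3 = -9 + 3 b$)
$g{\left(Y \right)} = \sqrt{Y} \left(-9 + 3 Y\right)$ ($g{\left(Y \right)} = \left(-9 + 3 Y\right) \sqrt{Y} = \sqrt{Y} \left(-9 + 3 Y\right)$)
$O{\left(r,M \right)} = -19 + M$
$\sqrt{g{\left(-1 - -1 \right)} + O{\left(49,c{\left(-5 \right)} \right)}} = \sqrt{3 \sqrt{-1 - -1} \left(-3 - 0\right) - 26} = \sqrt{3 \sqrt{-1 + 1} \left(-3 + \left(-1 + 1\right)\right) - 26} = \sqrt{3 \sqrt{0} \left(-3 + 0\right) - 26} = \sqrt{3 \cdot 0 \left(-3\right) - 26} = \sqrt{0 - 26} = \sqrt{-26} = i \sqrt{26}$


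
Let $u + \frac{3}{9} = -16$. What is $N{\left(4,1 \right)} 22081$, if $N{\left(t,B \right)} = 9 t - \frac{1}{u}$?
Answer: $\frac{39017127}{49} \approx 7.9627 \cdot 10^{5}$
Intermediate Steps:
$u = - \frac{49}{3}$ ($u = - \frac{1}{3} - 16 = - \frac{49}{3} \approx -16.333$)
$N{\left(t,B \right)} = \frac{3}{49} + 9 t$ ($N{\left(t,B \right)} = 9 t - \frac{1}{- \frac{49}{3}} = 9 t - - \frac{3}{49} = 9 t + \frac{3}{49} = \frac{3}{49} + 9 t$)
$N{\left(4,1 \right)} 22081 = \left(\frac{3}{49} + 9 \cdot 4\right) 22081 = \left(\frac{3}{49} + 36\right) 22081 = \frac{1767}{49} \cdot 22081 = \frac{39017127}{49}$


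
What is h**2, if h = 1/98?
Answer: 1/9604 ≈ 0.00010412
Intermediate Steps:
h = 1/98 ≈ 0.010204
h**2 = (1/98)**2 = 1/9604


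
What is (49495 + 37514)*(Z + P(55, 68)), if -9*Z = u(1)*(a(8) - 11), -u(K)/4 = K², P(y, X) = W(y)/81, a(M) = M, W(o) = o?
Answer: -1537159/27 ≈ -56932.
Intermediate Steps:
P(y, X) = y/81
u(K) = -4*K²
Z = -4/3 (Z = -(-4*1²)*(8 - 11)/9 = -(-4*1)*(-3)/9 = -(-4)*(-3)/9 = -⅑*12 = -4/3 ≈ -1.3333)
(49495 + 37514)*(Z + P(55, 68)) = (49495 + 37514)*(-4/3 + (1/81)*55) = 87009*(-4/3 + 55/81) = 87009*(-53/81) = -1537159/27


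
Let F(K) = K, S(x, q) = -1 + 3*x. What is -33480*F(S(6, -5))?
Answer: -569160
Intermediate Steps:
-33480*F(S(6, -5)) = -33480*(-1 + 3*6) = -33480*(-1 + 18) = -33480*17 = -569160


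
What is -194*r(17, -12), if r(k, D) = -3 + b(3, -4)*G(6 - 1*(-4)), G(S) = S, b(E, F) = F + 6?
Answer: -3298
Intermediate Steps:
b(E, F) = 6 + F
r(k, D) = 17 (r(k, D) = -3 + (6 - 4)*(6 - 1*(-4)) = -3 + 2*(6 + 4) = -3 + 2*10 = -3 + 20 = 17)
-194*r(17, -12) = -194*17 = -3298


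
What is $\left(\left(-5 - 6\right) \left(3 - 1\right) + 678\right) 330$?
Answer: $216480$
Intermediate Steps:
$\left(\left(-5 - 6\right) \left(3 - 1\right) + 678\right) 330 = \left(- 11 \left(3 - 1\right) + 678\right) 330 = \left(\left(-11\right) 2 + 678\right) 330 = \left(-22 + 678\right) 330 = 656 \cdot 330 = 216480$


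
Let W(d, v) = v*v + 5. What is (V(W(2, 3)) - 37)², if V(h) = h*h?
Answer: 25281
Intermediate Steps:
W(d, v) = 5 + v² (W(d, v) = v² + 5 = 5 + v²)
V(h) = h²
(V(W(2, 3)) - 37)² = ((5 + 3²)² - 37)² = ((5 + 9)² - 37)² = (14² - 37)² = (196 - 37)² = 159² = 25281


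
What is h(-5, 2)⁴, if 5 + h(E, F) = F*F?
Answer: 1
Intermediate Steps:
h(E, F) = -5 + F² (h(E, F) = -5 + F*F = -5 + F²)
h(-5, 2)⁴ = (-5 + 2²)⁴ = (-5 + 4)⁴ = (-1)⁴ = 1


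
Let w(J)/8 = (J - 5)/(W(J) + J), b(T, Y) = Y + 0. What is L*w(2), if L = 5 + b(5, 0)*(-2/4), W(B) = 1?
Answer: -40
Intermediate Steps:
b(T, Y) = Y
w(J) = 8*(-5 + J)/(1 + J) (w(J) = 8*((J - 5)/(1 + J)) = 8*((-5 + J)/(1 + J)) = 8*(-5 + J)/(1 + J))
L = 5 (L = 5 + 0*(-2/4) = 5 + 0*(-2*1/4) = 5 + 0*(-1/2) = 5 + 0 = 5)
L*w(2) = 5*(8*(-5 + 2)/(1 + 2)) = 5*(8*(-3)/3) = 5*(8*(1/3)*(-3)) = 5*(-8) = -40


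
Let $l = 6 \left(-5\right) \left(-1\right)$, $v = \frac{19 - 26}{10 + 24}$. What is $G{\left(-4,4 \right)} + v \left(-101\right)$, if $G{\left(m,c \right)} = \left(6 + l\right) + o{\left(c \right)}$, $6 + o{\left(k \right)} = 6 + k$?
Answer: $\frac{2067}{34} \approx 60.794$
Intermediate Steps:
$o{\left(k \right)} = k$ ($o{\left(k \right)} = -6 + \left(6 + k\right) = k$)
$v = - \frac{7}{34} \approx -0.20588$
$l = 30$ ($l = \left(-30\right) \left(-1\right) = 30$)
$G{\left(m,c \right)} = 36 + c$ ($G{\left(m,c \right)} = \left(6 + 30\right) + c = 36 + c$)
$G{\left(-4,4 \right)} + v \left(-101\right) = \left(36 + 4\right) - - \frac{707}{34} = 40 + \frac{707}{34} = \frac{2067}{34}$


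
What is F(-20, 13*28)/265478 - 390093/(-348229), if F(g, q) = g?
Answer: 51777072437/46223569231 ≈ 1.1201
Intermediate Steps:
F(-20, 13*28)/265478 - 390093/(-348229) = -20/265478 - 390093/(-348229) = -20*1/265478 - 390093*(-1/348229) = -10/132739 + 390093/348229 = 51777072437/46223569231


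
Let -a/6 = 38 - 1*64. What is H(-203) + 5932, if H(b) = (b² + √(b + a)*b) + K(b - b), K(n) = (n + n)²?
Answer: 47141 - 203*I*√47 ≈ 47141.0 - 1391.7*I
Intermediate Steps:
a = 156 (a = -6*(38 - 1*64) = -6*(38 - 64) = -6*(-26) = 156)
K(n) = 4*n² (K(n) = (2*n)² = 4*n²)
H(b) = b² + b*√(156 + b) (H(b) = (b² + √(b + 156)*b) + 4*(b - b)² = (b² + √(156 + b)*b) + 4*0² = (b² + b*√(156 + b)) + 4*0 = (b² + b*√(156 + b)) + 0 = b² + b*√(156 + b))
H(-203) + 5932 = -203*(-203 + √(156 - 203)) + 5932 = -203*(-203 + √(-47)) + 5932 = -203*(-203 + I*√47) + 5932 = (41209 - 203*I*√47) + 5932 = 47141 - 203*I*√47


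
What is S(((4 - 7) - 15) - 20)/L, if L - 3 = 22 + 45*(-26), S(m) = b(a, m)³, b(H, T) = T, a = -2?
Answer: 54872/1145 ≈ 47.923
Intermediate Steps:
S(m) = m³
L = -1145 (L = 3 + (22 + 45*(-26)) = 3 + (22 - 1170) = 3 - 1148 = -1145)
S(((4 - 7) - 15) - 20)/L = (((4 - 7) - 15) - 20)³/(-1145) = ((-3 - 15) - 20)³*(-1/1145) = (-18 - 20)³*(-1/1145) = (-38)³*(-1/1145) = -54872*(-1/1145) = 54872/1145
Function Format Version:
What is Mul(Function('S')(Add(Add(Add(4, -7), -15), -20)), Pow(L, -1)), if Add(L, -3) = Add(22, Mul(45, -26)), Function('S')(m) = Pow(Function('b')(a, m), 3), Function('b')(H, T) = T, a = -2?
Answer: Rational(54872, 1145) ≈ 47.923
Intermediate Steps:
Function('S')(m) = Pow(m, 3)
L = -1145 (L = Add(3, Add(22, Mul(45, -26))) = Add(3, Add(22, -1170)) = Add(3, -1148) = -1145)
Mul(Function('S')(Add(Add(Add(4, -7), -15), -20)), Pow(L, -1)) = Mul(Pow(Add(Add(Add(4, -7), -15), -20), 3), Pow(-1145, -1)) = Mul(Pow(Add(Add(-3, -15), -20), 3), Rational(-1, 1145)) = Mul(Pow(Add(-18, -20), 3), Rational(-1, 1145)) = Mul(Pow(-38, 3), Rational(-1, 1145)) = Mul(-54872, Rational(-1, 1145)) = Rational(54872, 1145)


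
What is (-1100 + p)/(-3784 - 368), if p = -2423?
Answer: 3523/4152 ≈ 0.84851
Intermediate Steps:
(-1100 + p)/(-3784 - 368) = (-1100 - 2423)/(-3784 - 368) = -3523/(-4152) = -3523*(-1/4152) = 3523/4152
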